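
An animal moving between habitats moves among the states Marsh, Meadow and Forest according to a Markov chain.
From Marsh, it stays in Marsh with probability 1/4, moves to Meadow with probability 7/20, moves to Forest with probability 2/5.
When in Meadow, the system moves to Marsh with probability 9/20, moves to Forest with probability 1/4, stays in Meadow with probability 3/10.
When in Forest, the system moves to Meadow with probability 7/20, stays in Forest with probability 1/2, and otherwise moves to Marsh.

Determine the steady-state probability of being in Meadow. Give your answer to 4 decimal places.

Let the stationary distribution be π with π = πP and π_1 + π_2 + π_3 = 1.
π_1 = 0.25·π_1 + 0.45·π_2 + 0.15·π_3
π_2 = 0.35·π_1 + 0.3·π_2 + 0.35·π_3
Solving with the normalization constraint gives π = (0.2778, 0.3333, 0.3889).
So the stationary probability of Meadow is 0.3333.

0.3333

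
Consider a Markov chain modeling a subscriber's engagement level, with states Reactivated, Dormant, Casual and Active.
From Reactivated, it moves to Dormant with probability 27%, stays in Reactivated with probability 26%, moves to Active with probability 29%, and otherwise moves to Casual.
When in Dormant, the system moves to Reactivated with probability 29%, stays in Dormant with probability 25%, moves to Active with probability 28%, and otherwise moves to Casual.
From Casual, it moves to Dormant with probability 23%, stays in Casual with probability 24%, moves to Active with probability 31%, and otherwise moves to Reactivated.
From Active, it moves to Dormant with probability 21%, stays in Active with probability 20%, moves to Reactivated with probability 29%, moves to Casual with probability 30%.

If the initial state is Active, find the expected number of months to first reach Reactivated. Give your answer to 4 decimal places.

3.6769

Let t(s) be the expected number of months to first reach Reactivated from state s, with t(Reactivated) = 0. Conditioning on the first month:
t(Dormant) = 1 + 0.25·t(Dormant) + 0.18·t(Casual) + 0.28·t(Active)
t(Casual) = 1 + 0.23·t(Dormant) + 0.24·t(Casual) + 0.31·t(Active)
t(Active) = 1 + 0.21·t(Dormant) + 0.3·t(Casual) + 0.2·t(Active)
Solving: t(Dormant) = 3.6467, t(Casual) = 3.9192, t(Active) = 3.6769.
Expected months from Active to Reactivated: 3.6769.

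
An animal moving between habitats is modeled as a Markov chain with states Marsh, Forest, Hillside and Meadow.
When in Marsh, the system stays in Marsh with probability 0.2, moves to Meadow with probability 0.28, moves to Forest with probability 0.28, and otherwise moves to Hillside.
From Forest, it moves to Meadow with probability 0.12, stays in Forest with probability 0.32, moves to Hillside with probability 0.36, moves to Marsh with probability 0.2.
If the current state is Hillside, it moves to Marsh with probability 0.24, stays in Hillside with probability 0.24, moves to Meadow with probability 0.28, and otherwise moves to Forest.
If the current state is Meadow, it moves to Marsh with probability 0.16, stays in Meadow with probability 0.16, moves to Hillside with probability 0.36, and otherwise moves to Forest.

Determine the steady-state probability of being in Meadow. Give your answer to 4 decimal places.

0.2089

Let the stationary distribution be π with π = πP and π_1 + π_2 + π_3 + π_4 = 1.
π_1 = 0.2·π_1 + 0.2·π_2 + 0.24·π_3 + 0.16·π_4
π_2 = 0.28·π_1 + 0.32·π_2 + 0.24·π_3 + 0.32·π_4
π_3 = 0.24·π_1 + 0.36·π_2 + 0.24·π_3 + 0.36·π_4
Solving with the normalization constraint gives π = (0.2036, 0.2879, 0.2996, 0.2089).
So the stationary probability of Meadow is 0.2089.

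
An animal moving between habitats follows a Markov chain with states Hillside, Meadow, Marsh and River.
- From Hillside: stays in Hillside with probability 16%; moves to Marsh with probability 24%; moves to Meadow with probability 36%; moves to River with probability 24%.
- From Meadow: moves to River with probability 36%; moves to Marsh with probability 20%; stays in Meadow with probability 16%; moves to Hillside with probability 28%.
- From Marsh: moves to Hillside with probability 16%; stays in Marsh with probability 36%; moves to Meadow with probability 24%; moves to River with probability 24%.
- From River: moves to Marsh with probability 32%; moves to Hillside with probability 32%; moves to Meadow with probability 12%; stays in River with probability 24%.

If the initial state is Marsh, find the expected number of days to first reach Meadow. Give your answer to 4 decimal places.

4.2552

Let t(s) be the expected number of days to first reach Meadow from state s, with t(Meadow) = 0. Conditioning on the first day:
t(Hillside) = 1 + 0.16·t(Hillside) + 0.24·t(Marsh) + 0.24·t(River)
t(Marsh) = 1 + 0.16·t(Hillside) + 0.36·t(Marsh) + 0.24·t(River)
t(River) = 1 + 0.32·t(Hillside) + 0.32·t(Marsh) + 0.24·t(River)
Solving: t(Hillside) = 3.7446, t(Marsh) = 4.2552, t(River) = 4.6841.
Expected days from Marsh to Meadow: 4.2552.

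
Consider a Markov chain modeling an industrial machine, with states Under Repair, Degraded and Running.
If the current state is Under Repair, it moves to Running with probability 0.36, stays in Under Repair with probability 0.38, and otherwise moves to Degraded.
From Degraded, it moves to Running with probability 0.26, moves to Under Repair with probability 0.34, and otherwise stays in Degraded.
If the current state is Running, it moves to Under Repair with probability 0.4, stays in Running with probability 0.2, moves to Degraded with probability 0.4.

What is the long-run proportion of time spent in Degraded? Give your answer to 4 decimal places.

Let the stationary distribution be π with π = πP and π_1 + π_2 + π_3 = 1.
π_1 = 0.38·π_1 + 0.34·π_2 + 0.4·π_3
π_2 = 0.26·π_1 + 0.4·π_2 + 0.4·π_3
Solving with the normalization constraint gives π = (0.3717, 0.3480, 0.2803).
So the stationary probability of Degraded is 0.3480.

0.3480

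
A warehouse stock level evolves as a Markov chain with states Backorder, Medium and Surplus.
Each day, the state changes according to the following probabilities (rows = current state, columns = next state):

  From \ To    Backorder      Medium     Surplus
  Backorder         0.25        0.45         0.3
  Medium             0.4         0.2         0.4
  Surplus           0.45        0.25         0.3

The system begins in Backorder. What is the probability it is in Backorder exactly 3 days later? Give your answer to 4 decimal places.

Propagate the distribution vector 3 days from Backorder.
After 0 days: (1.0000, 0.0000, 0.0000)
After 1 day: (0.2500, 0.4500, 0.3000)
After 2 days: (0.3775, 0.2775, 0.3450)
After 3 days: (0.3606, 0.3116, 0.3278)
P(in Backorder after 3 days) = 0.3606

0.3606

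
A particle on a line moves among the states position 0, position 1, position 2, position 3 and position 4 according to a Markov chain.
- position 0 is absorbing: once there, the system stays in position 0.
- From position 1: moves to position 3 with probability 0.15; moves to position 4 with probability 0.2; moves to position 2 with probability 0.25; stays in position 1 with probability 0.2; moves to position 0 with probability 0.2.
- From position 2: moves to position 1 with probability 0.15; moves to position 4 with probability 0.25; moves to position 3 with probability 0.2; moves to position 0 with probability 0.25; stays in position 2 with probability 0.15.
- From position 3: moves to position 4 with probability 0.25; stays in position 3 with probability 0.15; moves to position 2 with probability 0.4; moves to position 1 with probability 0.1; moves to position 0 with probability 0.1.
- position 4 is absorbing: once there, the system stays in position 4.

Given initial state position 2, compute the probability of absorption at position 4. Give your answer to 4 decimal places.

Let h(s) be the probability of absorption at position 4 starting from transient state s. Then h(position 4) = 1 and h(position 0) = 0. By first-step analysis:
h(position 1) = 0.2·0 + 0.2·h(position 1) + 0.25·h(position 2) + 0.15·h(position 3) + 0.2·1
h(position 2) = 0.25·0 + 0.15·h(position 1) + 0.15·h(position 2) + 0.2·h(position 3) + 0.25·1
h(position 3) = 0.1·0 + 0.1·h(position 1) + 0.4·h(position 2) + 0.15·h(position 3) + 0.25·1
Solving: h(position 1) = 0.5292, h(position 2) = 0.5301, h(position 3) = 0.6058.
Starting from position 2, the probability is 0.5301.

0.5301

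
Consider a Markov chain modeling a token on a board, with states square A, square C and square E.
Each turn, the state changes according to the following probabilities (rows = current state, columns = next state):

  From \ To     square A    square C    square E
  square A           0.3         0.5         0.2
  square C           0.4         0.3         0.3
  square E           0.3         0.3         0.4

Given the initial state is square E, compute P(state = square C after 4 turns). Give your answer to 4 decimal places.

0.3672

Propagate the distribution vector 4 turns from square E.
After 0 turns: (0.0000, 0.0000, 1.0000)
After 1 turn: (0.3000, 0.3000, 0.4000)
After 2 turns: (0.3300, 0.3600, 0.3100)
After 3 turns: (0.3360, 0.3660, 0.2980)
After 4 turns: (0.3366, 0.3672, 0.2962)
P(in square C after 4 turns) = 0.3672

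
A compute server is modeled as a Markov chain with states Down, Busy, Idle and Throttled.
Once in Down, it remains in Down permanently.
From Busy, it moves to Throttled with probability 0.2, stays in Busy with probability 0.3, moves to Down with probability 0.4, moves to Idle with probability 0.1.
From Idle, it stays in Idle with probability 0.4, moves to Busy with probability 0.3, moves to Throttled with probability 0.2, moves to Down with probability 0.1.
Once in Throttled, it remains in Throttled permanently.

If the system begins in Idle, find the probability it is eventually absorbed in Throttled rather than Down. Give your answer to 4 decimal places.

Let h(s) be the probability of absorption at Throttled starting from transient state s. Then h(Throttled) = 1 and h(Down) = 0. By first-step analysis:
h(Busy) = 0.4·0 + 0.3·h(Busy) + 0.1·h(Idle) + 0.2·1
h(Idle) = 0.1·0 + 0.3·h(Busy) + 0.4·h(Idle) + 0.2·1
Solving: h(Busy) = 0.3590, h(Idle) = 0.5128.
Starting from Idle, the probability is 0.5128.

0.5128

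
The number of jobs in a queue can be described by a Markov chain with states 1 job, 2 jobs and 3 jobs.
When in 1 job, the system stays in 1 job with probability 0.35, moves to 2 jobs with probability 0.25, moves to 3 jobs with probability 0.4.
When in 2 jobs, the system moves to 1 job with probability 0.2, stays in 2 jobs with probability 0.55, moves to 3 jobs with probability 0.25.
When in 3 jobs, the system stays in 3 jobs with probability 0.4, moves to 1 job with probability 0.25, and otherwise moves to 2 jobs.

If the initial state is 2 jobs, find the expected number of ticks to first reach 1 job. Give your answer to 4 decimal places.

Let t(s) be the expected number of ticks to first reach 1 job from state s, with t(1 job) = 0. Conditioning on the first tick:
t(2 jobs) = 1 + 0.55·t(2 jobs) + 0.25·t(3 jobs)
t(3 jobs) = 1 + 0.35·t(2 jobs) + 0.4·t(3 jobs)
Solving: t(2 jobs) = 4.6575, t(3 jobs) = 4.3836.
Expected ticks from 2 jobs to 1 job: 4.6575.

4.6575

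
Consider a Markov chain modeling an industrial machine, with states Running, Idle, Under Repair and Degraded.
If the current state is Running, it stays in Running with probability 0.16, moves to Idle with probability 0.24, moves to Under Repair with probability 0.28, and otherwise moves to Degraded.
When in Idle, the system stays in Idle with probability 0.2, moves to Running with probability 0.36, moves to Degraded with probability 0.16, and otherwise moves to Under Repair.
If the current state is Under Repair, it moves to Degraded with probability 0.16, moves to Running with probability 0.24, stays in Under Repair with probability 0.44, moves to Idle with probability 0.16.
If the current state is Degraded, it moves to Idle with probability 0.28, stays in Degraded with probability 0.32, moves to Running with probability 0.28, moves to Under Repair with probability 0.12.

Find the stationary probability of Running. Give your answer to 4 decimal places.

0.2553

Let the stationary distribution be π with π = πP and π_1 + π_2 + π_3 + π_4 = 1.
π_1 = 0.16·π_1 + 0.36·π_2 + 0.24·π_3 + 0.28·π_4
π_2 = 0.24·π_1 + 0.2·π_2 + 0.16·π_3 + 0.28·π_4
π_3 = 0.28·π_1 + 0.28·π_2 + 0.44·π_3 + 0.12·π_4
Solving with the normalization constraint gives π = (0.2553, 0.2178, 0.2878, 0.2391).
So the stationary probability of Running is 0.2553.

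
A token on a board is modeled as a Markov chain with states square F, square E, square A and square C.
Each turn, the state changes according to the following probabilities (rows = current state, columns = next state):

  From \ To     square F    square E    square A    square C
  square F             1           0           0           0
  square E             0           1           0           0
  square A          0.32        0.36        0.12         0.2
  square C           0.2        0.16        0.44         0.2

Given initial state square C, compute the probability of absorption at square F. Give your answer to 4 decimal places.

Let h(s) be the probability of absorption at square F starting from transient state s. Then h(square F) = 1 and h(square E) = 0. By first-step analysis:
h(square A) = 0.32·1 + 0.36·0 + 0.12·h(square A) + 0.2·h(square C)
h(square C) = 0.2·1 + 0.16·0 + 0.44·h(square A) + 0.2·h(square C)
Solving: h(square A) = 0.4805, h(square C) = 0.5143.
Starting from square C, the probability is 0.5143.

0.5143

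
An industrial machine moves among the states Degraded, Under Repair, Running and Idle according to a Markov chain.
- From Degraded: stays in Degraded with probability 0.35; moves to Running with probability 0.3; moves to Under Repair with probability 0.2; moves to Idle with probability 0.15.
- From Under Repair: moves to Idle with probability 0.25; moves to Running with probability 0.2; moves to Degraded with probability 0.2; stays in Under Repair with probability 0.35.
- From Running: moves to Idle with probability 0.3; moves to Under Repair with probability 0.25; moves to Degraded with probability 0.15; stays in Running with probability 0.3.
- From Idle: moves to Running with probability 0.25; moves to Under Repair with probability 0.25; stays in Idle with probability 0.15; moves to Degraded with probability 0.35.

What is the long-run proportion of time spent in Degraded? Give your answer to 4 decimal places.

0.2579

Let the stationary distribution be π with π = πP and π_1 + π_2 + π_3 + π_4 = 1.
π_1 = 0.35·π_1 + 0.2·π_2 + 0.15·π_3 + 0.35·π_4
π_2 = 0.2·π_1 + 0.35·π_2 + 0.25·π_3 + 0.25·π_4
π_3 = 0.3·π_1 + 0.2·π_2 + 0.3·π_3 + 0.25·π_4
Solving with the normalization constraint gives π = (0.2579, 0.2634, 0.2629, 0.2158).
So the stationary probability of Degraded is 0.2579.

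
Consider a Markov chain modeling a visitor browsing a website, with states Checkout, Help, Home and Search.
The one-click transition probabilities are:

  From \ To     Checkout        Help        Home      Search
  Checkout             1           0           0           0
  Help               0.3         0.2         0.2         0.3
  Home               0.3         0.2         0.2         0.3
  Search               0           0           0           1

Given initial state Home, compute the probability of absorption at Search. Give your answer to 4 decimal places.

0.5000

Let h(s) be the probability of absorption at Search starting from transient state s. Then h(Search) = 1 and h(Checkout) = 0. By first-step analysis:
h(Help) = 0.3·0 + 0.2·h(Help) + 0.2·h(Home) + 0.3·1
h(Home) = 0.3·0 + 0.2·h(Help) + 0.2·h(Home) + 0.3·1
Solving: h(Help) = 0.5000, h(Home) = 0.5000.
Starting from Home, the probability is 0.5000.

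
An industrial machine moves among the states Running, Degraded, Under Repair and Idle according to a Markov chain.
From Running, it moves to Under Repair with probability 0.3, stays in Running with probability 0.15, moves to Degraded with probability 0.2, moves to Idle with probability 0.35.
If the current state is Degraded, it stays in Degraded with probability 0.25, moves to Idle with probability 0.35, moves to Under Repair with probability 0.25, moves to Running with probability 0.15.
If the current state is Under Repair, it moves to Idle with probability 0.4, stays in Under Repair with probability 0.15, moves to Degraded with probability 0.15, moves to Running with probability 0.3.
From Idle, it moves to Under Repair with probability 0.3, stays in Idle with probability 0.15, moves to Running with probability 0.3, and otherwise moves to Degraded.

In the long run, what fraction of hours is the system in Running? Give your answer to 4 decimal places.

Let the stationary distribution be π with π = πP and π_1 + π_2 + π_3 + π_4 = 1.
π_1 = 0.15·π_1 + 0.15·π_2 + 0.3·π_3 + 0.3·π_4
π_2 = 0.2·π_1 + 0.25·π_2 + 0.15·π_3 + 0.25·π_4
π_3 = 0.3·π_1 + 0.25·π_2 + 0.15·π_3 + 0.3·π_4
Solving with the normalization constraint gives π = (0.2331, 0.2132, 0.2516, 0.3022).
So the stationary probability of Running is 0.2331.

0.2331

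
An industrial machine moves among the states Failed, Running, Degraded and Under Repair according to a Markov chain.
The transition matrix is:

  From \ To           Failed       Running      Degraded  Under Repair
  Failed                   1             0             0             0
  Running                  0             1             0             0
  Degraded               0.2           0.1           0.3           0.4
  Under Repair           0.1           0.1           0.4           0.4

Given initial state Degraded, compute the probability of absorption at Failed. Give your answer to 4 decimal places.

Let h(s) be the probability of absorption at Failed starting from transient state s. Then h(Failed) = 1 and h(Running) = 0. By first-step analysis:
h(Degraded) = 0.2·1 + 0.1·0 + 0.3·h(Degraded) + 0.4·h(Under Repair)
h(Under Repair) = 0.1·1 + 0.1·0 + 0.4·h(Degraded) + 0.4·h(Under Repair)
Solving: h(Degraded) = 0.6154, h(Under Repair) = 0.5769.
Starting from Degraded, the probability is 0.6154.

0.6154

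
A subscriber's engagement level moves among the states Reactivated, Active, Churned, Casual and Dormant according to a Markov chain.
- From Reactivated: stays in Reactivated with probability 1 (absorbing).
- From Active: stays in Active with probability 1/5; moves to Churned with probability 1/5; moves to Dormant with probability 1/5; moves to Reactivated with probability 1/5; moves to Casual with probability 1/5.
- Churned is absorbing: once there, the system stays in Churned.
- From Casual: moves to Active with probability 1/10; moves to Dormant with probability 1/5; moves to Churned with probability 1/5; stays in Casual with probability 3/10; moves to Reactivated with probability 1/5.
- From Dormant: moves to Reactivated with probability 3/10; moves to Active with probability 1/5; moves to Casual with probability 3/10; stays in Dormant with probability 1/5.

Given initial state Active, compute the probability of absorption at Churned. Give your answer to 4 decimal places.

Let h(s) be the probability of absorption at Churned starting from transient state s. Then h(Churned) = 1 and h(Reactivated) = 0. By first-step analysis:
h(Active) = 0.2·0 + 0.2·h(Active) + 0.2·1 + 0.2·h(Casual) + 0.2·h(Dormant)
h(Casual) = 0.2·0 + 0.1·h(Active) + 0.2·1 + 0.3·h(Casual) + 0.2·h(Dormant)
h(Dormant) = 0.3·0 + 0.2·h(Active) + 0.3·h(Casual) + 0.2·h(Dormant)
Solving: h(Active) = 0.4211, h(Casual) = 0.4211, h(Dormant) = 0.2632.
Starting from Active, the probability is 0.4211.

0.4211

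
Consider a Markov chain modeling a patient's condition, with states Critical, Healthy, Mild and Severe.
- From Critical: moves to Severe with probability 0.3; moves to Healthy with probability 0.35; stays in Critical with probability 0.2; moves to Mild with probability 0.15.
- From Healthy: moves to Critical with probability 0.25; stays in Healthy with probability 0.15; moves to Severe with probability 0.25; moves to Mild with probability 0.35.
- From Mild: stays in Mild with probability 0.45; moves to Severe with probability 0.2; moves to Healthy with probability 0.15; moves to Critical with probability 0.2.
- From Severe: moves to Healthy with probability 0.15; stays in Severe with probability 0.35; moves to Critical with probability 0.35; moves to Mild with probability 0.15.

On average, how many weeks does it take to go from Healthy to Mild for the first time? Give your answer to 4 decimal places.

4.1964

Let t(s) be the expected number of weeks to first reach Mild from state s, with t(Mild) = 0. Conditioning on the first week:
t(Critical) = 1 + 0.2·t(Critical) + 0.35·t(Healthy) + 0.3·t(Severe)
t(Healthy) = 1 + 0.25·t(Critical) + 0.15·t(Healthy) + 0.25·t(Severe)
t(Severe) = 1 + 0.35·t(Critical) + 0.15·t(Healthy) + 0.35·t(Severe)
Solving: t(Critical) = 5.0446, t(Healthy) = 4.1964, t(Severe) = 5.2232.
Expected weeks from Healthy to Mild: 4.1964.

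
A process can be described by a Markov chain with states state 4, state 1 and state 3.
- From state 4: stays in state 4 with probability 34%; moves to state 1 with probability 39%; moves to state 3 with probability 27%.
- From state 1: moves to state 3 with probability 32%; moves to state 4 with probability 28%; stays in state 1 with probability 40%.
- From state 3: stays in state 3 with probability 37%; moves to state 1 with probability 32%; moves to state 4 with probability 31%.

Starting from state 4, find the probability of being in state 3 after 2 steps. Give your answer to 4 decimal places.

Sum over the intermediate state after 1 step:
P = P(state 4→state 4)·P(state 4→state 3) + P(state 4→state 1)·P(state 1→state 3) + P(state 4→state 3)·P(state 3→state 3)
  = 0.34×0.27 + 0.39×0.32 + 0.27×0.37
  = 0.0918 + 0.1248 + 0.0999 = 0.3165

0.3165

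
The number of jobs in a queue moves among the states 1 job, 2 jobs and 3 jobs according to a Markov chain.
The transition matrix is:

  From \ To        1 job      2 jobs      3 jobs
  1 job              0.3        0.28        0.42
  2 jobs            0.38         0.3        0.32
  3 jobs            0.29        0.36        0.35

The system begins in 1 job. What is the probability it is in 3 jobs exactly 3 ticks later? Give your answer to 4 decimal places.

Propagate the distribution vector 3 ticks from 1 job.
After 0 ticks: (1.0000, 0.0000, 0.0000)
After 1 tick: (0.3000, 0.2800, 0.4200)
After 2 ticks: (0.3182, 0.3192, 0.3626)
After 3 ticks: (0.3219, 0.3154, 0.3627)
P(in 3 jobs after 3 ticks) = 0.3627

0.3627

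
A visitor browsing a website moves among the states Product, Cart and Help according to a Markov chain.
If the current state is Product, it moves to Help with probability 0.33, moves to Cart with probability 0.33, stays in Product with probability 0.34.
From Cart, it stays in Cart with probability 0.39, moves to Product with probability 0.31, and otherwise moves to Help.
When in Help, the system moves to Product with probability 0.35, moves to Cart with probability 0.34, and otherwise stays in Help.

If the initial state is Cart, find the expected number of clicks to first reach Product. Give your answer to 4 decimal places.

Let t(s) be the expected number of clicks to first reach Product from state s, with t(Product) = 0. Conditioning on the first click:
t(Cart) = 1 + 0.39·t(Cart) + 0.3·t(Help)
t(Help) = 1 + 0.34·t(Cart) + 0.31·t(Help)
Solving: t(Cart) = 3.1044, t(Help) = 2.9790.
Expected clicks from Cart to Product: 3.1044.

3.1044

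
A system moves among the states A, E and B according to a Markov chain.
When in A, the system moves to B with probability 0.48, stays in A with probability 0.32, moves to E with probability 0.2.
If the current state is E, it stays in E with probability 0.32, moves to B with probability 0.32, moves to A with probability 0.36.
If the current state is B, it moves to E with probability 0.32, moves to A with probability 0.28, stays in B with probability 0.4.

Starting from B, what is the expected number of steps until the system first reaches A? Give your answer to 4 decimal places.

Let t(s) be the expected number of steps to first reach A from state s, with t(A) = 0. Conditioning on the first step:
t(E) = 1 + 0.32·t(E) + 0.32·t(B)
t(B) = 1 + 0.32·t(E) + 0.4·t(B)
Solving: t(E) = 3.0105, t(B) = 3.2723.
Expected steps from B to A: 3.2723.

3.2723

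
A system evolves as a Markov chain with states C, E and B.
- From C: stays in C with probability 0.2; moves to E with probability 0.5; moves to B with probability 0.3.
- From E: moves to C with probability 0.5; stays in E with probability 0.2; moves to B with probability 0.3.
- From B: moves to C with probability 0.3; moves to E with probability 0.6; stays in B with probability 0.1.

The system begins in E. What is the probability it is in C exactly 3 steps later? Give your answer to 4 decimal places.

0.3650

Propagate the distribution vector 3 steps from E.
After 0 steps: (0.0000, 1.0000, 0.0000)
After 1 step: (0.5000, 0.2000, 0.3000)
After 2 steps: (0.2900, 0.4700, 0.2400)
After 3 steps: (0.3650, 0.3830, 0.2520)
P(in C after 3 steps) = 0.3650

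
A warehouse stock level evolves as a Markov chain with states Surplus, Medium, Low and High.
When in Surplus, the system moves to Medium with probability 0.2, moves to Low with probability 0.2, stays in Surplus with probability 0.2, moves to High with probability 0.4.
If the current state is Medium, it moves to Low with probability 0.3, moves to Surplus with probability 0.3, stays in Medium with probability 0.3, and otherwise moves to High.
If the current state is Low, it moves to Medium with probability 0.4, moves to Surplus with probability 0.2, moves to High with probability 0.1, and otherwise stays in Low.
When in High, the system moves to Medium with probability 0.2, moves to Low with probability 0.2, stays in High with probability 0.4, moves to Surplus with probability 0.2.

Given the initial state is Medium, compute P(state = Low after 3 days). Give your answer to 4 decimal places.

0.2550

Propagate the distribution vector 3 days from Medium.
After 0 days: (0.0000, 1.0000, 0.0000, 0.0000)
After 1 day: (0.3000, 0.3000, 0.3000, 0.1000)
After 2 days: (0.2300, 0.2900, 0.2600, 0.2200)
After 3 days: (0.2290, 0.2810, 0.2550, 0.2350)
P(in Low after 3 days) = 0.2550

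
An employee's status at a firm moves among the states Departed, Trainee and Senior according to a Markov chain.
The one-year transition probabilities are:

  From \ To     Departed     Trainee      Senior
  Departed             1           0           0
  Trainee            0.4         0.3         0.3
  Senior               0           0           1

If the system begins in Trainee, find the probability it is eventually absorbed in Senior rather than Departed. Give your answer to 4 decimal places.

Let h(s) be the probability of absorption at Senior starting from transient state s. Then h(Senior) = 1 and h(Departed) = 0. By first-step analysis:
h(Trainee) = 0.4·0 + 0.3·h(Trainee) + 0.3·1
Solving: h(Trainee) = 0.4286.
Starting from Trainee, the probability is 0.4286.

0.4286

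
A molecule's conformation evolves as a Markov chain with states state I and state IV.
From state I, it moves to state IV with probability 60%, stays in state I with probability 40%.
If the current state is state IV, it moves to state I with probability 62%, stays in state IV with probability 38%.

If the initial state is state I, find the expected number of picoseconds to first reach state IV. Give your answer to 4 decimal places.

1.6667

Let t(s) be the expected number of picoseconds to first reach state IV from state s, with t(state IV) = 0. Conditioning on the first picosecond:
t(state I) = 1 + 0.4·t(state I)
Solving: t(state I) = 1.6667.
Expected picoseconds from state I to state IV: 1.6667.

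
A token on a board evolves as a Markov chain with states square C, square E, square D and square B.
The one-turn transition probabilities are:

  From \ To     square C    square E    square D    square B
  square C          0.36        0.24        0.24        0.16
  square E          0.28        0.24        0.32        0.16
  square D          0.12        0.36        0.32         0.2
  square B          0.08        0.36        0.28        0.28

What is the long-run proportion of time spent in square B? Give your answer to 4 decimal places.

Let the stationary distribution be π with π = πP and π_1 + π_2 + π_3 + π_4 = 1.
π_1 = 0.36·π_1 + 0.28·π_2 + 0.12·π_3 + 0.08·π_4
π_2 = 0.24·π_1 + 0.24·π_2 + 0.36·π_3 + 0.36·π_4
π_3 = 0.24·π_1 + 0.32·π_2 + 0.32·π_3 + 0.28·π_4
Solving with the normalization constraint gives π = (0.2105, 0.2989, 0.2953, 0.1952).
So the stationary probability of square B is 0.1952.

0.1952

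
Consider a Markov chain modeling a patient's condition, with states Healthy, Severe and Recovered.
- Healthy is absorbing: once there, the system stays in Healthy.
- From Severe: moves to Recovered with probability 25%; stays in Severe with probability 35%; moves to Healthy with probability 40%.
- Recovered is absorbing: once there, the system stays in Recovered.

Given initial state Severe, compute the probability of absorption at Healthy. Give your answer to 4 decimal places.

Let h(s) be the probability of absorption at Healthy starting from transient state s. Then h(Healthy) = 1 and h(Recovered) = 0. By first-step analysis:
h(Severe) = 0.4·1 + 0.35·h(Severe) + 0.25·0
Solving: h(Severe) = 0.6154.
Starting from Severe, the probability is 0.6154.

0.6154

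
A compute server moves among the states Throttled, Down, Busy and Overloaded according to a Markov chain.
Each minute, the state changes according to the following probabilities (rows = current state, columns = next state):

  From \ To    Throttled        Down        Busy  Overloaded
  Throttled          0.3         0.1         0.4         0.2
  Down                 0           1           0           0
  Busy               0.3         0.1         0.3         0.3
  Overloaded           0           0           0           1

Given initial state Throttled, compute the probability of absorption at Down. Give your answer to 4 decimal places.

Let h(s) be the probability of absorption at Down starting from transient state s. Then h(Down) = 1 and h(Overloaded) = 0. By first-step analysis:
h(Throttled) = 0.3·h(Throttled) + 0.1·1 + 0.4·h(Busy) + 0.2·0
h(Busy) = 0.3·h(Throttled) + 0.1·1 + 0.3·h(Busy) + 0.3·0
Solving: h(Throttled) = 0.2973, h(Busy) = 0.2703.
Starting from Throttled, the probability is 0.2973.

0.2973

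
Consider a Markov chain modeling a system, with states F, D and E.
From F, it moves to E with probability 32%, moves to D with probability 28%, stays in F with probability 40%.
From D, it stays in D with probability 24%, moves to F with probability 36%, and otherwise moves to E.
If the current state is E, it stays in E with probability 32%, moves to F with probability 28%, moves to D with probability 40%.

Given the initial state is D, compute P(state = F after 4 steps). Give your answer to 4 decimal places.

0.3462

Propagate the distribution vector 4 steps from D.
After 0 steps: (0.0000, 1.0000, 0.0000)
After 1 step: (0.3600, 0.2400, 0.4000)
After 2 steps: (0.3424, 0.3184, 0.3392)
After 3 steps: (0.3466, 0.3080, 0.3455)
After 4 steps: (0.3462, 0.3091, 0.3446)
P(in F after 4 steps) = 0.3462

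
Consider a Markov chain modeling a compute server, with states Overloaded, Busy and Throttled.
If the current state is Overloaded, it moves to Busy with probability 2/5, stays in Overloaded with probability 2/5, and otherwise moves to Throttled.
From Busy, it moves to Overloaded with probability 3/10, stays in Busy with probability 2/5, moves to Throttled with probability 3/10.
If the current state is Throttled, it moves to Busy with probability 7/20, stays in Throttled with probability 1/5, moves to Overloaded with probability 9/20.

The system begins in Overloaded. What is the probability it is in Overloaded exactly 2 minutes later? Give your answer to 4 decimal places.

Sum over the intermediate state after 1 minute:
P = P(Overloaded→Overloaded)·P(Overloaded→Overloaded) + P(Overloaded→Busy)·P(Busy→Overloaded) + P(Overloaded→Throttled)·P(Throttled→Overloaded)
  = 0.4×0.4 + 0.4×0.3 + 0.2×0.45
  = 0.1600 + 0.1200 + 0.0900 = 0.3700

0.3700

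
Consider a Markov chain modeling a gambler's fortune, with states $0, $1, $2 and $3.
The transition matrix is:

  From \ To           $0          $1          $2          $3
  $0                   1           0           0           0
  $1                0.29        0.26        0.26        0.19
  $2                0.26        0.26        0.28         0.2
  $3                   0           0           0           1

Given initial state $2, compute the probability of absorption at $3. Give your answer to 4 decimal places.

0.4243

Let h(s) be the probability of absorption at $3 starting from transient state s. Then h($3) = 1 and h($0) = 0. By first-step analysis:
h($1) = 0.29·0 + 0.26·h($1) + 0.26·h($2) + 0.19·1
h($2) = 0.26·0 + 0.26·h($1) + 0.28·h($2) + 0.2·1
Solving: h($1) = 0.4058, h($2) = 0.4243.
Starting from $2, the probability is 0.4243.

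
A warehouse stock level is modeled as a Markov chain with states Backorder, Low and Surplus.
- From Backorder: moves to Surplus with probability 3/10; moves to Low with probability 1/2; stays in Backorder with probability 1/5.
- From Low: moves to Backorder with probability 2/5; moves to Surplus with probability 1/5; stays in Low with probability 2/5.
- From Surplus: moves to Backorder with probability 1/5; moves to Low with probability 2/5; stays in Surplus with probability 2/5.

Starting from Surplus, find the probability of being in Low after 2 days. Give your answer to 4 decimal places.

0.4200

Sum over the intermediate state after 1 day:
P = P(Surplus→Backorder)·P(Backorder→Low) + P(Surplus→Low)·P(Low→Low) + P(Surplus→Surplus)·P(Surplus→Low)
  = 0.2×0.5 + 0.4×0.4 + 0.4×0.4
  = 0.1000 + 0.1600 + 0.1600 = 0.4200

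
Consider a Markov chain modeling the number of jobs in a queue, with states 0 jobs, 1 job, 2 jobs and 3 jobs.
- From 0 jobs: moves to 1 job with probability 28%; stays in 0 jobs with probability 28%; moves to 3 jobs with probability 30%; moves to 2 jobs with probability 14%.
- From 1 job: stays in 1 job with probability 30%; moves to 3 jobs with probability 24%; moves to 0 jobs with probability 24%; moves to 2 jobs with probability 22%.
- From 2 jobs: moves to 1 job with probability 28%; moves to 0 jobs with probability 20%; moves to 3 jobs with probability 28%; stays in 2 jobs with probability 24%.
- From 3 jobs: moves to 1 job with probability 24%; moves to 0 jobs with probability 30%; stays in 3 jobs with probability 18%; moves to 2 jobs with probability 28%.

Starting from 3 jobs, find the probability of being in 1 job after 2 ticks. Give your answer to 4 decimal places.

Propagate the distribution vector 2 ticks from 3 jobs.
After 0 ticks: (0.0000, 0.0000, 0.0000, 1.0000)
After 1 tick: (0.3000, 0.2400, 0.2800, 0.1800)
After 2 ticks: (0.2516, 0.2776, 0.2124, 0.2584)
P(in 1 job after 2 ticks) = 0.2776

0.2776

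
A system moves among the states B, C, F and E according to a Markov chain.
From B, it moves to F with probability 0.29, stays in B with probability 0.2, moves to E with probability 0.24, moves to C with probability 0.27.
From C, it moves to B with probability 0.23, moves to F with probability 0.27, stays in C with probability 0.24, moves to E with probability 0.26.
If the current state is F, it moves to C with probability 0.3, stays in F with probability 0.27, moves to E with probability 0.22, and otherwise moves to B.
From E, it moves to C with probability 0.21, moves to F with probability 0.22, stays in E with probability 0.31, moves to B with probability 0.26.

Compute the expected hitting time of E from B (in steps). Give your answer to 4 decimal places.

4.1697

Let t(s) be the expected number of steps to first reach E from state s, with t(E) = 0. Conditioning on the first step:
t(B) = 1 + 0.2·t(B) + 0.27·t(C) + 0.29·t(F)
t(C) = 1 + 0.23·t(B) + 0.24·t(C) + 0.27·t(F)
t(F) = 1 + 0.21·t(B) + 0.3·t(C) + 0.27·t(F)
Solving: t(B) = 4.1697, t(C) = 4.0872, t(F) = 4.2490.
Expected steps from B to E: 4.1697.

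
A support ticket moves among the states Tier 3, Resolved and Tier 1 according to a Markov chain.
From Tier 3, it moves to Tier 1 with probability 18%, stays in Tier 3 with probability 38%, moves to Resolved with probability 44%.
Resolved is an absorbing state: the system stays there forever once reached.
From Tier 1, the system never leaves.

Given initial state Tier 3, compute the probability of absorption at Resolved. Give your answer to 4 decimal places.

Let h(s) be the probability of absorption at Resolved starting from transient state s. Then h(Resolved) = 1 and h(Tier 1) = 0. By first-step analysis:
h(Tier 3) = 0.38·h(Tier 3) + 0.44·1 + 0.18·0
Solving: h(Tier 3) = 0.7097.
Starting from Tier 3, the probability is 0.7097.

0.7097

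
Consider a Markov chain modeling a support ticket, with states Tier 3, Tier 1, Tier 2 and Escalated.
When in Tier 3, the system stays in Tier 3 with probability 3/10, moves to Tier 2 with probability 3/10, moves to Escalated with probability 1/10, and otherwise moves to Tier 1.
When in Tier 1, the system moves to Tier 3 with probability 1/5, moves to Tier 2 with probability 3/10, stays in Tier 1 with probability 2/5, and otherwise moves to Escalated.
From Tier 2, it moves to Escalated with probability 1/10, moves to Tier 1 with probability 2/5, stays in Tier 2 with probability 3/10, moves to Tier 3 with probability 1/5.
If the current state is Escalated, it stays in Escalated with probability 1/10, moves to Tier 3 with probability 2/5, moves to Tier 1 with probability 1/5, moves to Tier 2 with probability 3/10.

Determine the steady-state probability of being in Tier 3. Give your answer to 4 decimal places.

0.2444

Let the stationary distribution be π with π = πP and π_1 + π_2 + π_3 + π_4 = 1.
π_1 = 0.3·π_1 + 0.2·π_2 + 0.2·π_3 + 0.4·π_4
π_2 = 0.3·π_1 + 0.4·π_2 + 0.4·π_3 + 0.2·π_4
π_3 = 0.3·π_1 + 0.3·π_2 + 0.3·π_3 + 0.3·π_4
Solving with the normalization constraint gives π = (0.2444, 0.3556, 0.3000, 0.1000).
So the stationary probability of Tier 3 is 0.2444.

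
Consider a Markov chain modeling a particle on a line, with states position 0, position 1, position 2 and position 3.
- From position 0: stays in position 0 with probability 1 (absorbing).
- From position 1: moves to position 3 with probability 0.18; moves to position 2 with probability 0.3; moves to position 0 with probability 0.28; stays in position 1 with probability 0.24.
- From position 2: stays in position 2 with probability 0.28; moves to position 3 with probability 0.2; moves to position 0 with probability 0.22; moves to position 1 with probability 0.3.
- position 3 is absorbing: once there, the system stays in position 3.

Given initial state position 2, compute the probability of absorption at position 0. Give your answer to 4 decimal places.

0.5494

Let h(s) be the probability of absorption at position 0 starting from transient state s. Then h(position 0) = 1 and h(position 3) = 0. By first-step analysis:
h(position 1) = 0.28·1 + 0.24·h(position 1) + 0.3·h(position 2) + 0.18·0
h(position 2) = 0.22·1 + 0.3·h(position 1) + 0.28·h(position 2) + 0.2·0
Solving: h(position 1) = 0.5853, h(position 2) = 0.5494.
Starting from position 2, the probability is 0.5494.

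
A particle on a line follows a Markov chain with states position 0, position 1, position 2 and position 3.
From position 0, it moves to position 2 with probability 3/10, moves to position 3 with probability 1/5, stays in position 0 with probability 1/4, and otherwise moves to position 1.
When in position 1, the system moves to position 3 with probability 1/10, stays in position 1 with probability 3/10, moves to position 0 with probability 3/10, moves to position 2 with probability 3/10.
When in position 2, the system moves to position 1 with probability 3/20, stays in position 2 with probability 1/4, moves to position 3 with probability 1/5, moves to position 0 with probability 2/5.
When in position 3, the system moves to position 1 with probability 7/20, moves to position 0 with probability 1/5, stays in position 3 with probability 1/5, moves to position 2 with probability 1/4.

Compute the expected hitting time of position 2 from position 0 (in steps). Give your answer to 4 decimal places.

Let t(s) be the expected number of steps to first reach position 2 from state s, with t(position 2) = 0. Conditioning on the first step:
t(position 0) = 1 + 0.25·t(position 0) + 0.25·t(position 1) + 0.2·t(position 3)
t(position 1) = 1 + 0.3·t(position 0) + 0.3·t(position 1) + 0.1·t(position 3)
t(position 3) = 1 + 0.2·t(position 0) + 0.35·t(position 1) + 0.2·t(position 3)
Solving: t(position 0) = 3.4316, t(position 1) = 3.4138, t(position 3) = 3.6014.
Expected steps from position 0 to position 2: 3.4316.

3.4316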